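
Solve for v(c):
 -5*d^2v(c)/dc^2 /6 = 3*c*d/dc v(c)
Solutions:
 v(c) = C1 + C2*erf(3*sqrt(5)*c/5)


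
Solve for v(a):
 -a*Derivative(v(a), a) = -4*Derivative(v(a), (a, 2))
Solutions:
 v(a) = C1 + C2*erfi(sqrt(2)*a/4)


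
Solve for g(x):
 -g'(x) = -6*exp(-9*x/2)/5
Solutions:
 g(x) = C1 - 4*exp(-9*x/2)/15


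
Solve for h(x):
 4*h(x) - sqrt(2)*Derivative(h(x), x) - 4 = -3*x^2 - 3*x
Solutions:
 h(x) = C1*exp(2*sqrt(2)*x) - 3*x^2/4 - 3*x/4 - 3*sqrt(2)*x/8 - 3*sqrt(2)/16 + 13/16


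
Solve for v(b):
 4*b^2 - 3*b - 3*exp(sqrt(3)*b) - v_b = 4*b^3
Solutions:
 v(b) = C1 - b^4 + 4*b^3/3 - 3*b^2/2 - sqrt(3)*exp(sqrt(3)*b)


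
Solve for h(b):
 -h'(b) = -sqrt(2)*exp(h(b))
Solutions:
 h(b) = log(-1/(C1 + sqrt(2)*b))


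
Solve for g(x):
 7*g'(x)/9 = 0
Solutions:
 g(x) = C1


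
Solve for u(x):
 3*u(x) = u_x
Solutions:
 u(x) = C1*exp(3*x)


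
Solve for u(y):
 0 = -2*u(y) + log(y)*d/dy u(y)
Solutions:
 u(y) = C1*exp(2*li(y))


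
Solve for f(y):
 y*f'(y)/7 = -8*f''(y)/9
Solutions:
 f(y) = C1 + C2*erf(3*sqrt(7)*y/28)


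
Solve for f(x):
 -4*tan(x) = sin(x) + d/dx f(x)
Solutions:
 f(x) = C1 + 4*log(cos(x)) + cos(x)


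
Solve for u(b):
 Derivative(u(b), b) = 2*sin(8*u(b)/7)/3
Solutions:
 -2*b/3 + 7*log(cos(8*u(b)/7) - 1)/16 - 7*log(cos(8*u(b)/7) + 1)/16 = C1


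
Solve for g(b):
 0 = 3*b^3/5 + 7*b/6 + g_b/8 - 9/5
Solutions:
 g(b) = C1 - 6*b^4/5 - 14*b^2/3 + 72*b/5


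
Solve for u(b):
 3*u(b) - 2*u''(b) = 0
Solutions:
 u(b) = C1*exp(-sqrt(6)*b/2) + C2*exp(sqrt(6)*b/2)


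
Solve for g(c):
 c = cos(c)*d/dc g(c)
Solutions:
 g(c) = C1 + Integral(c/cos(c), c)


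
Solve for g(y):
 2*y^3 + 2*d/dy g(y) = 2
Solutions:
 g(y) = C1 - y^4/4 + y


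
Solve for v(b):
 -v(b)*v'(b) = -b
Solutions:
 v(b) = -sqrt(C1 + b^2)
 v(b) = sqrt(C1 + b^2)


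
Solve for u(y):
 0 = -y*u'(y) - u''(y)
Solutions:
 u(y) = C1 + C2*erf(sqrt(2)*y/2)


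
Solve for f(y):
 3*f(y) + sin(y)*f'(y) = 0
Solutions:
 f(y) = C1*(cos(y) + 1)^(3/2)/(cos(y) - 1)^(3/2)


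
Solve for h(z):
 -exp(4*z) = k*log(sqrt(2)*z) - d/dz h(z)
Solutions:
 h(z) = C1 + k*z*log(z) + k*z*(-1 + log(2)/2) + exp(4*z)/4


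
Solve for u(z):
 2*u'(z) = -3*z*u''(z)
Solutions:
 u(z) = C1 + C2*z^(1/3)


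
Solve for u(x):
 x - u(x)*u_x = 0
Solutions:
 u(x) = -sqrt(C1 + x^2)
 u(x) = sqrt(C1 + x^2)


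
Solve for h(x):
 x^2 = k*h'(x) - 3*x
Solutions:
 h(x) = C1 + x^3/(3*k) + 3*x^2/(2*k)


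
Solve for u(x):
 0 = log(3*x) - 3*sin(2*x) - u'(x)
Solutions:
 u(x) = C1 + x*log(x) - x + x*log(3) + 3*cos(2*x)/2


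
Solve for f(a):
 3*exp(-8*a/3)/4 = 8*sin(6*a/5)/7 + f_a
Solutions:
 f(a) = C1 + 20*cos(6*a/5)/21 - 9*exp(-8*a/3)/32


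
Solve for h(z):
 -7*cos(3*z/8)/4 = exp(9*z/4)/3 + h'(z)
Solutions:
 h(z) = C1 - 4*exp(9*z/4)/27 - 14*sin(3*z/8)/3


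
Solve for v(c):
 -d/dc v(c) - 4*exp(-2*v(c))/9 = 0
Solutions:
 v(c) = log(-sqrt(C1 - 8*c)) - log(3)
 v(c) = log(C1 - 8*c)/2 - log(3)


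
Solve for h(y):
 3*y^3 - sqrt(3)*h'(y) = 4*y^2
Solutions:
 h(y) = C1 + sqrt(3)*y^4/4 - 4*sqrt(3)*y^3/9


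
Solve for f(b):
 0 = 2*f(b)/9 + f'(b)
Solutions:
 f(b) = C1*exp(-2*b/9)


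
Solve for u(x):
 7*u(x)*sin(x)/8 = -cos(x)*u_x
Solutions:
 u(x) = C1*cos(x)^(7/8)


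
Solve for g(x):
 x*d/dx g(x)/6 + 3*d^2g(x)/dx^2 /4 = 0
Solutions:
 g(x) = C1 + C2*erf(x/3)


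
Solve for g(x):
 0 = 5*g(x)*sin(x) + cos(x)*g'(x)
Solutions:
 g(x) = C1*cos(x)^5


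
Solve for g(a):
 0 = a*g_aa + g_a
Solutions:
 g(a) = C1 + C2*log(a)


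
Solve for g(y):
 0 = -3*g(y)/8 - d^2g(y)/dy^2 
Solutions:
 g(y) = C1*sin(sqrt(6)*y/4) + C2*cos(sqrt(6)*y/4)


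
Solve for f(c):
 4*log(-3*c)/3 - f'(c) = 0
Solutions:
 f(c) = C1 + 4*c*log(-c)/3 + 4*c*(-1 + log(3))/3


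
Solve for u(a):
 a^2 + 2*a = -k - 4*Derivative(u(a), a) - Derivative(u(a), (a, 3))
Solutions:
 u(a) = C1 + C2*sin(2*a) + C3*cos(2*a) - a^3/12 - a^2/4 - a*k/4 + a/8


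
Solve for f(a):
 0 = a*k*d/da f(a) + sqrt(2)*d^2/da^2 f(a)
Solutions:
 f(a) = Piecewise((-2^(3/4)*sqrt(pi)*C1*erf(2^(1/4)*a*sqrt(k)/2)/(2*sqrt(k)) - C2, (k > 0) | (k < 0)), (-C1*a - C2, True))


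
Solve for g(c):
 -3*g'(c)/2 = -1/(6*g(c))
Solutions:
 g(c) = -sqrt(C1 + 2*c)/3
 g(c) = sqrt(C1 + 2*c)/3


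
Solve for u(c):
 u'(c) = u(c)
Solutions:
 u(c) = C1*exp(c)


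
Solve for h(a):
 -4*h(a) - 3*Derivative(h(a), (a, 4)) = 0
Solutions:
 h(a) = (C1*sin(3^(3/4)*a/3) + C2*cos(3^(3/4)*a/3))*exp(-3^(3/4)*a/3) + (C3*sin(3^(3/4)*a/3) + C4*cos(3^(3/4)*a/3))*exp(3^(3/4)*a/3)


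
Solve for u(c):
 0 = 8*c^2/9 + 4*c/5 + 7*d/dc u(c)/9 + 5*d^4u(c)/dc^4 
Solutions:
 u(c) = C1 + C4*exp(-525^(1/3)*c/15) - 8*c^3/21 - 18*c^2/35 + (C2*sin(175^(1/3)*3^(5/6)*c/30) + C3*cos(175^(1/3)*3^(5/6)*c/30))*exp(525^(1/3)*c/30)


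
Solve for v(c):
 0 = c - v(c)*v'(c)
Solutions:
 v(c) = -sqrt(C1 + c^2)
 v(c) = sqrt(C1 + c^2)


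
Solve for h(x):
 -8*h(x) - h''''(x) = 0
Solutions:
 h(x) = (C1*sin(2^(1/4)*x) + C2*cos(2^(1/4)*x))*exp(-2^(1/4)*x) + (C3*sin(2^(1/4)*x) + C4*cos(2^(1/4)*x))*exp(2^(1/4)*x)


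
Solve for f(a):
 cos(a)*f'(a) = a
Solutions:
 f(a) = C1 + Integral(a/cos(a), a)


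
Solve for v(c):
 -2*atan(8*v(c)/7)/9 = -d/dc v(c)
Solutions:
 Integral(1/atan(8*_y/7), (_y, v(c))) = C1 + 2*c/9


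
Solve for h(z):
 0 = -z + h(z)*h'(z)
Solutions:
 h(z) = -sqrt(C1 + z^2)
 h(z) = sqrt(C1 + z^2)


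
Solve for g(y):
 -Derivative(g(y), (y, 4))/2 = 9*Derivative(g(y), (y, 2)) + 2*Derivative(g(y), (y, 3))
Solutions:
 g(y) = C1 + C2*y + (C3*sin(sqrt(14)*y) + C4*cos(sqrt(14)*y))*exp(-2*y)


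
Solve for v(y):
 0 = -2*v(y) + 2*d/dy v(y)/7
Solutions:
 v(y) = C1*exp(7*y)


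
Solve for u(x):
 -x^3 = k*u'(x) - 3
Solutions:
 u(x) = C1 - x^4/(4*k) + 3*x/k


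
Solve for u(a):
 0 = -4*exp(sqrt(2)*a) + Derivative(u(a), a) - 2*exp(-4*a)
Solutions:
 u(a) = C1 + 2*sqrt(2)*exp(sqrt(2)*a) - exp(-4*a)/2


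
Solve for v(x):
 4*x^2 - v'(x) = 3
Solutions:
 v(x) = C1 + 4*x^3/3 - 3*x


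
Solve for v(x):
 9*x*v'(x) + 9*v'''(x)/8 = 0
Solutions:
 v(x) = C1 + Integral(C2*airyai(-2*x) + C3*airybi(-2*x), x)


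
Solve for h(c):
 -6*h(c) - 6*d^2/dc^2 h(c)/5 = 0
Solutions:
 h(c) = C1*sin(sqrt(5)*c) + C2*cos(sqrt(5)*c)


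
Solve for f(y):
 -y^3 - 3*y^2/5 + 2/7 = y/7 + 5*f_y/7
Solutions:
 f(y) = C1 - 7*y^4/20 - 7*y^3/25 - y^2/10 + 2*y/5


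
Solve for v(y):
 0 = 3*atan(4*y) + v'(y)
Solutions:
 v(y) = C1 - 3*y*atan(4*y) + 3*log(16*y^2 + 1)/8


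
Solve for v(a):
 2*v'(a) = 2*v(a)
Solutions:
 v(a) = C1*exp(a)


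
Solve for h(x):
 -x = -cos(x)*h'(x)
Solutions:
 h(x) = C1 + Integral(x/cos(x), x)


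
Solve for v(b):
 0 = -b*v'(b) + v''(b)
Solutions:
 v(b) = C1 + C2*erfi(sqrt(2)*b/2)


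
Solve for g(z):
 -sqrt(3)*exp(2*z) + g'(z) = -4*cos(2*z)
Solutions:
 g(z) = C1 + sqrt(3)*exp(2*z)/2 - 2*sin(2*z)


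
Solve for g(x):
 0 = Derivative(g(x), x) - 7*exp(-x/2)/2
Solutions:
 g(x) = C1 - 7*exp(-x/2)


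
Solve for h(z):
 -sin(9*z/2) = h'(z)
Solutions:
 h(z) = C1 + 2*cos(9*z/2)/9


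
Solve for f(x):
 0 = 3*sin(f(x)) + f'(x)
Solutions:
 f(x) = -acos((-C1 - exp(6*x))/(C1 - exp(6*x))) + 2*pi
 f(x) = acos((-C1 - exp(6*x))/(C1 - exp(6*x)))


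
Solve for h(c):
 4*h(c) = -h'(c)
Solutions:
 h(c) = C1*exp(-4*c)


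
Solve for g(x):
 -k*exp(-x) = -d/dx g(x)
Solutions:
 g(x) = C1 - k*exp(-x)


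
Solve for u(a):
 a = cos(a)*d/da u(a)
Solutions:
 u(a) = C1 + Integral(a/cos(a), a)


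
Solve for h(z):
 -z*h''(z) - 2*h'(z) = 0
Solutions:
 h(z) = C1 + C2/z


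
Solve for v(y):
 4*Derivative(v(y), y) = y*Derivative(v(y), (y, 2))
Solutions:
 v(y) = C1 + C2*y^5


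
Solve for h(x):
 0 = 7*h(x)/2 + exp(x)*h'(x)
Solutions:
 h(x) = C1*exp(7*exp(-x)/2)


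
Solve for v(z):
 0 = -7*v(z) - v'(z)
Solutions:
 v(z) = C1*exp(-7*z)


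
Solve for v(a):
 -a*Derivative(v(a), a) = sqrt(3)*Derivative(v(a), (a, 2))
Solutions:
 v(a) = C1 + C2*erf(sqrt(2)*3^(3/4)*a/6)


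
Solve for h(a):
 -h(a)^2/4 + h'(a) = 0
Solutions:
 h(a) = -4/(C1 + a)


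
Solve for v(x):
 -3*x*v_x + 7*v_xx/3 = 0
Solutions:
 v(x) = C1 + C2*erfi(3*sqrt(14)*x/14)


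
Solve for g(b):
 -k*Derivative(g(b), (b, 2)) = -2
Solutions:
 g(b) = C1 + C2*b + b^2/k


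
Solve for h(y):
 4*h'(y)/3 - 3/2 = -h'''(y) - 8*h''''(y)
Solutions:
 h(y) = C1 + C2*exp(y*(-2 + (48*sqrt(577) + 1153)^(-1/3) + (48*sqrt(577) + 1153)^(1/3))/48)*sin(sqrt(3)*y*(-(48*sqrt(577) + 1153)^(1/3) + (48*sqrt(577) + 1153)^(-1/3))/48) + C3*exp(y*(-2 + (48*sqrt(577) + 1153)^(-1/3) + (48*sqrt(577) + 1153)^(1/3))/48)*cos(sqrt(3)*y*(-(48*sqrt(577) + 1153)^(1/3) + (48*sqrt(577) + 1153)^(-1/3))/48) + C4*exp(-y*((48*sqrt(577) + 1153)^(-1/3) + 1 + (48*sqrt(577) + 1153)^(1/3))/24) + 9*y/8


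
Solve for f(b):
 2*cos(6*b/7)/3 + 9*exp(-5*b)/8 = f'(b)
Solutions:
 f(b) = C1 + 7*sin(6*b/7)/9 - 9*exp(-5*b)/40


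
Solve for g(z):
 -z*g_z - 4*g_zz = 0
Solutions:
 g(z) = C1 + C2*erf(sqrt(2)*z/4)


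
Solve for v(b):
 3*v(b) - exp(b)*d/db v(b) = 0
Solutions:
 v(b) = C1*exp(-3*exp(-b))


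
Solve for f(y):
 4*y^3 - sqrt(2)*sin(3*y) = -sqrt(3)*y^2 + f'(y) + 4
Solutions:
 f(y) = C1 + y^4 + sqrt(3)*y^3/3 - 4*y + sqrt(2)*cos(3*y)/3


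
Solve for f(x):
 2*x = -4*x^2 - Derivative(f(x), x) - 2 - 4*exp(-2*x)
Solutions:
 f(x) = C1 - 4*x^3/3 - x^2 - 2*x + 2*exp(-2*x)


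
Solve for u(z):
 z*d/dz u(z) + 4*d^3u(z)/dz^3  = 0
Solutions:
 u(z) = C1 + Integral(C2*airyai(-2^(1/3)*z/2) + C3*airybi(-2^(1/3)*z/2), z)


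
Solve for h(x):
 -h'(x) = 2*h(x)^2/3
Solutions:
 h(x) = 3/(C1 + 2*x)


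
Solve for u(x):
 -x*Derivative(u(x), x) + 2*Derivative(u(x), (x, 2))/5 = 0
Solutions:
 u(x) = C1 + C2*erfi(sqrt(5)*x/2)


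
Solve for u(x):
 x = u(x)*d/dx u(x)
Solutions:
 u(x) = -sqrt(C1 + x^2)
 u(x) = sqrt(C1 + x^2)


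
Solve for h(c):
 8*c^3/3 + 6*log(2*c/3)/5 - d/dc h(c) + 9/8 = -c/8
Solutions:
 h(c) = C1 + 2*c^4/3 + c^2/16 + 6*c*log(c)/5 - 6*c*log(3)/5 - 3*c/40 + 6*c*log(2)/5


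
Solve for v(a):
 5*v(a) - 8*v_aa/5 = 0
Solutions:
 v(a) = C1*exp(-5*sqrt(2)*a/4) + C2*exp(5*sqrt(2)*a/4)


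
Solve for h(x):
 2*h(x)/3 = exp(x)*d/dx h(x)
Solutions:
 h(x) = C1*exp(-2*exp(-x)/3)


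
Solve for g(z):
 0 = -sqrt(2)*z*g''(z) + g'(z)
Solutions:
 g(z) = C1 + C2*z^(sqrt(2)/2 + 1)


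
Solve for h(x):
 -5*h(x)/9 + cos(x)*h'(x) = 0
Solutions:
 h(x) = C1*(sin(x) + 1)^(5/18)/(sin(x) - 1)^(5/18)


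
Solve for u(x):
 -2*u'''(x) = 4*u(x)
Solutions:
 u(x) = C3*exp(-2^(1/3)*x) + (C1*sin(2^(1/3)*sqrt(3)*x/2) + C2*cos(2^(1/3)*sqrt(3)*x/2))*exp(2^(1/3)*x/2)


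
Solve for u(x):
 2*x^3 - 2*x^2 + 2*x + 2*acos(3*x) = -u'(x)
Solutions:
 u(x) = C1 - x^4/2 + 2*x^3/3 - x^2 - 2*x*acos(3*x) + 2*sqrt(1 - 9*x^2)/3


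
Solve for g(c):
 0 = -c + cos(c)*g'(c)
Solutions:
 g(c) = C1 + Integral(c/cos(c), c)


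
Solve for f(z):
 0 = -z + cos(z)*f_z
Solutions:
 f(z) = C1 + Integral(z/cos(z), z)


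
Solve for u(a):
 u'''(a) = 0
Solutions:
 u(a) = C1 + C2*a + C3*a^2


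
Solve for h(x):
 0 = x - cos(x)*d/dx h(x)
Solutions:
 h(x) = C1 + Integral(x/cos(x), x)


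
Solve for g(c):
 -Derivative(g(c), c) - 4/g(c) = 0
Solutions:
 g(c) = -sqrt(C1 - 8*c)
 g(c) = sqrt(C1 - 8*c)


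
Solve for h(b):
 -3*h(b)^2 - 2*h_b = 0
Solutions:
 h(b) = 2/(C1 + 3*b)


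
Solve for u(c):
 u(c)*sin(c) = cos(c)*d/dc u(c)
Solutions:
 u(c) = C1/cos(c)


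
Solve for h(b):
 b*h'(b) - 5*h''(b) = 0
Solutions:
 h(b) = C1 + C2*erfi(sqrt(10)*b/10)


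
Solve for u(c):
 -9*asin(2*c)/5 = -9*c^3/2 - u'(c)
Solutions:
 u(c) = C1 - 9*c^4/8 + 9*c*asin(2*c)/5 + 9*sqrt(1 - 4*c^2)/10


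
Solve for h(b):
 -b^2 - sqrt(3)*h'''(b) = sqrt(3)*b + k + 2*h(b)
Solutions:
 h(b) = C3*exp(-2^(1/3)*3^(5/6)*b/3) - b^2/2 - sqrt(3)*b/2 - k/2 + (C1*sin(6^(1/3)*b/2) + C2*cos(6^(1/3)*b/2))*exp(2^(1/3)*3^(5/6)*b/6)


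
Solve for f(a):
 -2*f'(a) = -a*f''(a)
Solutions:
 f(a) = C1 + C2*a^3


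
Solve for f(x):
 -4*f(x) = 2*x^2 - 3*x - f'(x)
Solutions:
 f(x) = C1*exp(4*x) - x^2/2 + x/2 + 1/8


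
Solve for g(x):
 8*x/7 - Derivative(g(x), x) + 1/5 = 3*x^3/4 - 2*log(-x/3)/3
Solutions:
 g(x) = C1 - 3*x^4/16 + 4*x^2/7 + 2*x*log(-x)/3 + x*(-10*log(3) - 7)/15


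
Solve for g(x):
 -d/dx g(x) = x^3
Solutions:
 g(x) = C1 - x^4/4


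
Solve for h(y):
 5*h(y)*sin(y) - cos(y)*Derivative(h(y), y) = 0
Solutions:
 h(y) = C1/cos(y)^5


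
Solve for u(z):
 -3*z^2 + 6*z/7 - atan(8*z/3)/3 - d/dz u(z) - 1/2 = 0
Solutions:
 u(z) = C1 - z^3 + 3*z^2/7 - z*atan(8*z/3)/3 - z/2 + log(64*z^2 + 9)/16


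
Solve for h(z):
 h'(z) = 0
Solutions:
 h(z) = C1


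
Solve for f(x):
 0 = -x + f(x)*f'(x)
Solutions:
 f(x) = -sqrt(C1 + x^2)
 f(x) = sqrt(C1 + x^2)


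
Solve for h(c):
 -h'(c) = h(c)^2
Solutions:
 h(c) = 1/(C1 + c)


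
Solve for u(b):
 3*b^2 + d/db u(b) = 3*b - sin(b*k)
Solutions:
 u(b) = C1 - b^3 + 3*b^2/2 + cos(b*k)/k


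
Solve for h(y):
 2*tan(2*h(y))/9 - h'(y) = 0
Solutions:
 h(y) = -asin(C1*exp(4*y/9))/2 + pi/2
 h(y) = asin(C1*exp(4*y/9))/2


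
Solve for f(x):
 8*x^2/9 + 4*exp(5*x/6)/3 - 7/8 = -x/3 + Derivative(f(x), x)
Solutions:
 f(x) = C1 + 8*x^3/27 + x^2/6 - 7*x/8 + 8*exp(5*x/6)/5


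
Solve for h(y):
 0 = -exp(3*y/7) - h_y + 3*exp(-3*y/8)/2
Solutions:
 h(y) = C1 - 7*exp(3*y/7)/3 - 4*exp(-3*y/8)


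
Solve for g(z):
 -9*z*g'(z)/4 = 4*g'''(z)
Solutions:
 g(z) = C1 + Integral(C2*airyai(-6^(2/3)*z/4) + C3*airybi(-6^(2/3)*z/4), z)


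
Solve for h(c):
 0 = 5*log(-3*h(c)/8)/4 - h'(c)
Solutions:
 -4*Integral(1/(log(-_y) - 3*log(2) + log(3)), (_y, h(c)))/5 = C1 - c


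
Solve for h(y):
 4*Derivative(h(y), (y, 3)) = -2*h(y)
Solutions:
 h(y) = C3*exp(-2^(2/3)*y/2) + (C1*sin(2^(2/3)*sqrt(3)*y/4) + C2*cos(2^(2/3)*sqrt(3)*y/4))*exp(2^(2/3)*y/4)


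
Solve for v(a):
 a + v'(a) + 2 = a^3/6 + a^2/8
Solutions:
 v(a) = C1 + a^4/24 + a^3/24 - a^2/2 - 2*a


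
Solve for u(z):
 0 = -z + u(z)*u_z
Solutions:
 u(z) = -sqrt(C1 + z^2)
 u(z) = sqrt(C1 + z^2)


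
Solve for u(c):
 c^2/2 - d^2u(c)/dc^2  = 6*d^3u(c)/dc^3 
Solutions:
 u(c) = C1 + C2*c + C3*exp(-c/6) + c^4/24 - c^3 + 18*c^2


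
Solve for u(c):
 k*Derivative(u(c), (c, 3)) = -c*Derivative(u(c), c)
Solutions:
 u(c) = C1 + Integral(C2*airyai(c*(-1/k)^(1/3)) + C3*airybi(c*(-1/k)^(1/3)), c)


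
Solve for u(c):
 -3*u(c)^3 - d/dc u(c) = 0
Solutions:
 u(c) = -sqrt(2)*sqrt(-1/(C1 - 3*c))/2
 u(c) = sqrt(2)*sqrt(-1/(C1 - 3*c))/2


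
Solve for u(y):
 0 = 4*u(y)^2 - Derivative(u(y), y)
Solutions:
 u(y) = -1/(C1 + 4*y)


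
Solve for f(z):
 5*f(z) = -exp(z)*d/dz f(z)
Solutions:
 f(z) = C1*exp(5*exp(-z))


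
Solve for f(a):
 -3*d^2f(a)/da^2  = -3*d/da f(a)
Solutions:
 f(a) = C1 + C2*exp(a)


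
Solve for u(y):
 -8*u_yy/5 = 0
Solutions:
 u(y) = C1 + C2*y


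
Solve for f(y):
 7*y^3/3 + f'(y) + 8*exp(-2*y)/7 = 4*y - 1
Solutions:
 f(y) = C1 - 7*y^4/12 + 2*y^2 - y + 4*exp(-2*y)/7


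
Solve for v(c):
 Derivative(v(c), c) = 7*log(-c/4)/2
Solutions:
 v(c) = C1 + 7*c*log(-c)/2 + c*(-7*log(2) - 7/2)


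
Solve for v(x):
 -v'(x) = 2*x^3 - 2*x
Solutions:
 v(x) = C1 - x^4/2 + x^2


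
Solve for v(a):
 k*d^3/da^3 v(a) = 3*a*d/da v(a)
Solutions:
 v(a) = C1 + Integral(C2*airyai(3^(1/3)*a*(1/k)^(1/3)) + C3*airybi(3^(1/3)*a*(1/k)^(1/3)), a)


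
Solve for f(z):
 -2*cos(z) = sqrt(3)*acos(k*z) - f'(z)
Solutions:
 f(z) = C1 + sqrt(3)*Piecewise((z*acos(k*z) - sqrt(-k^2*z^2 + 1)/k, Ne(k, 0)), (pi*z/2, True)) + 2*sin(z)


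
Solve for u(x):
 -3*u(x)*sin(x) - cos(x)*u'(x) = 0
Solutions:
 u(x) = C1*cos(x)^3


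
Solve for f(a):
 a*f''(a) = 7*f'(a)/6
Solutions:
 f(a) = C1 + C2*a^(13/6)


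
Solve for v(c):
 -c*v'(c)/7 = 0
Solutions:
 v(c) = C1


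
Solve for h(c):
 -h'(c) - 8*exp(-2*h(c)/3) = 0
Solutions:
 h(c) = 3*log(-sqrt(C1 - 8*c)) - 3*log(3) + 3*log(6)/2
 h(c) = 3*log(C1 - 8*c)/2 - 3*log(3) + 3*log(6)/2


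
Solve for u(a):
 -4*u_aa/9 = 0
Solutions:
 u(a) = C1 + C2*a


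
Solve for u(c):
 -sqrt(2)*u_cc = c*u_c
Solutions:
 u(c) = C1 + C2*erf(2^(1/4)*c/2)


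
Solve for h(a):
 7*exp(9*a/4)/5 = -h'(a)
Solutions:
 h(a) = C1 - 28*exp(9*a/4)/45


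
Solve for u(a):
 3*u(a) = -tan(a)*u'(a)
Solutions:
 u(a) = C1/sin(a)^3


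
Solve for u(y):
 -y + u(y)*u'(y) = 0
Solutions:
 u(y) = -sqrt(C1 + y^2)
 u(y) = sqrt(C1 + y^2)


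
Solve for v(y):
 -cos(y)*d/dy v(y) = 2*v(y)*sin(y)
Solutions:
 v(y) = C1*cos(y)^2


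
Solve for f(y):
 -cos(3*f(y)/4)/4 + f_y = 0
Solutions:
 -y/4 - 2*log(sin(3*f(y)/4) - 1)/3 + 2*log(sin(3*f(y)/4) + 1)/3 = C1


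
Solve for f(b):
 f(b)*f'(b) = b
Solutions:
 f(b) = -sqrt(C1 + b^2)
 f(b) = sqrt(C1 + b^2)


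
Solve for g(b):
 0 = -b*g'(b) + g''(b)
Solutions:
 g(b) = C1 + C2*erfi(sqrt(2)*b/2)


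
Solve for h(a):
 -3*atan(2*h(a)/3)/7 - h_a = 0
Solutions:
 Integral(1/atan(2*_y/3), (_y, h(a))) = C1 - 3*a/7


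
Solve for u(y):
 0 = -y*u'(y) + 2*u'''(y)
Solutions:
 u(y) = C1 + Integral(C2*airyai(2^(2/3)*y/2) + C3*airybi(2^(2/3)*y/2), y)


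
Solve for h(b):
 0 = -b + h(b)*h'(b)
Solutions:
 h(b) = -sqrt(C1 + b^2)
 h(b) = sqrt(C1 + b^2)


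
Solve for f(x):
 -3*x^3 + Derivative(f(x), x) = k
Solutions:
 f(x) = C1 + k*x + 3*x^4/4


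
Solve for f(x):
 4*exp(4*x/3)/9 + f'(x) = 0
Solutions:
 f(x) = C1 - exp(4*x/3)/3


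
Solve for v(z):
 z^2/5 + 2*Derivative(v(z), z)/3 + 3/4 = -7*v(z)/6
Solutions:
 v(z) = C1*exp(-7*z/4) - 6*z^2/35 + 48*z/245 - 2589/3430


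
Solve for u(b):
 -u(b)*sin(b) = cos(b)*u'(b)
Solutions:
 u(b) = C1*cos(b)


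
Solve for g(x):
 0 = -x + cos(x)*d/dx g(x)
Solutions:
 g(x) = C1 + Integral(x/cos(x), x)


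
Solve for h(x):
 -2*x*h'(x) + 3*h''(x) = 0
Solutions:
 h(x) = C1 + C2*erfi(sqrt(3)*x/3)


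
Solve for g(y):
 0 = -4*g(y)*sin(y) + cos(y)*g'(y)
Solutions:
 g(y) = C1/cos(y)^4


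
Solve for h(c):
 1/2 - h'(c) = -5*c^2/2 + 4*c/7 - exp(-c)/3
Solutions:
 h(c) = C1 + 5*c^3/6 - 2*c^2/7 + c/2 - exp(-c)/3


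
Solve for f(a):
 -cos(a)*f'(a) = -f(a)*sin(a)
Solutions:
 f(a) = C1/cos(a)


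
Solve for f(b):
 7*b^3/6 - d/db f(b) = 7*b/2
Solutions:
 f(b) = C1 + 7*b^4/24 - 7*b^2/4


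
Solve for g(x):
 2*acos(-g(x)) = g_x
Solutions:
 Integral(1/acos(-_y), (_y, g(x))) = C1 + 2*x


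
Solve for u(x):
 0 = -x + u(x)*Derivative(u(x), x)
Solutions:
 u(x) = -sqrt(C1 + x^2)
 u(x) = sqrt(C1 + x^2)


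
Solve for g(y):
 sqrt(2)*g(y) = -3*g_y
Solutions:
 g(y) = C1*exp(-sqrt(2)*y/3)


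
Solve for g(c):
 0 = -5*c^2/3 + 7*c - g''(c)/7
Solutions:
 g(c) = C1 + C2*c - 35*c^4/36 + 49*c^3/6


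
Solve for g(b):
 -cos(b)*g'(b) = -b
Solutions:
 g(b) = C1 + Integral(b/cos(b), b)


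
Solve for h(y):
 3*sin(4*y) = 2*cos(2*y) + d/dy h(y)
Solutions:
 h(y) = C1 - sin(2*y) - 3*cos(4*y)/4


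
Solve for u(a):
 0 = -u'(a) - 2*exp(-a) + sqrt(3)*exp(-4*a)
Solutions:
 u(a) = C1 + 2*exp(-a) - sqrt(3)*exp(-4*a)/4


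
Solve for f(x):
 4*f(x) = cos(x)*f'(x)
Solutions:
 f(x) = C1*(sin(x)^2 + 2*sin(x) + 1)/(sin(x)^2 - 2*sin(x) + 1)


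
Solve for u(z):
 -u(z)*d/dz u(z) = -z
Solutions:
 u(z) = -sqrt(C1 + z^2)
 u(z) = sqrt(C1 + z^2)


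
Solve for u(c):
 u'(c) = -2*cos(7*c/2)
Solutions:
 u(c) = C1 - 4*sin(7*c/2)/7


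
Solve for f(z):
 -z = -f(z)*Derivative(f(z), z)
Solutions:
 f(z) = -sqrt(C1 + z^2)
 f(z) = sqrt(C1 + z^2)


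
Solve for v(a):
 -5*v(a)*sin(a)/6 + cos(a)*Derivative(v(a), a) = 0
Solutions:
 v(a) = C1/cos(a)^(5/6)


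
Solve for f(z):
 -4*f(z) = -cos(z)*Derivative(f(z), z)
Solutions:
 f(z) = C1*(sin(z)^2 + 2*sin(z) + 1)/(sin(z)^2 - 2*sin(z) + 1)


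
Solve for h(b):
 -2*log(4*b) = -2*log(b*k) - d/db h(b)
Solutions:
 h(b) = C1 + 2*b*(-log(k) + 2*log(2))


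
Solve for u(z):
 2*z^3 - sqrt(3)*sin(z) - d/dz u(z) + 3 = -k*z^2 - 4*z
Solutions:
 u(z) = C1 + k*z^3/3 + z^4/2 + 2*z^2 + 3*z + sqrt(3)*cos(z)


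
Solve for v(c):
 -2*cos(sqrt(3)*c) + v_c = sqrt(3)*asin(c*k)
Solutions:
 v(c) = C1 + sqrt(3)*Piecewise((c*asin(c*k) + sqrt(-c^2*k^2 + 1)/k, Ne(k, 0)), (0, True)) + 2*sqrt(3)*sin(sqrt(3)*c)/3


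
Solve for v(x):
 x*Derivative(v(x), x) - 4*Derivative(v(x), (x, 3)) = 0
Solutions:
 v(x) = C1 + Integral(C2*airyai(2^(1/3)*x/2) + C3*airybi(2^(1/3)*x/2), x)


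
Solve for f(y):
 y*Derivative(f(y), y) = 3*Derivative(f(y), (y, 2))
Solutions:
 f(y) = C1 + C2*erfi(sqrt(6)*y/6)


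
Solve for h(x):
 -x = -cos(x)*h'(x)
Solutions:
 h(x) = C1 + Integral(x/cos(x), x)


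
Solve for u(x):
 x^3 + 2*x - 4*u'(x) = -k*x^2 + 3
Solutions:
 u(x) = C1 + k*x^3/12 + x^4/16 + x^2/4 - 3*x/4


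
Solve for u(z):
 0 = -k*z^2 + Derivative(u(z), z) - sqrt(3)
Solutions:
 u(z) = C1 + k*z^3/3 + sqrt(3)*z


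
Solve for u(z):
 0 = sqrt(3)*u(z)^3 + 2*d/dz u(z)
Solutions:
 u(z) = -sqrt(-1/(C1 - sqrt(3)*z))
 u(z) = sqrt(-1/(C1 - sqrt(3)*z))


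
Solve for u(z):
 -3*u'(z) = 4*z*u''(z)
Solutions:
 u(z) = C1 + C2*z^(1/4)


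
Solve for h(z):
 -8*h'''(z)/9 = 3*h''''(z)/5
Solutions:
 h(z) = C1 + C2*z + C3*z^2 + C4*exp(-40*z/27)


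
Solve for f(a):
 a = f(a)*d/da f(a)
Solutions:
 f(a) = -sqrt(C1 + a^2)
 f(a) = sqrt(C1 + a^2)


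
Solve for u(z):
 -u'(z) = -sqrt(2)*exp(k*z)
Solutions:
 u(z) = C1 + sqrt(2)*exp(k*z)/k


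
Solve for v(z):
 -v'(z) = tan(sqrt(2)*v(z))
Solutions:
 v(z) = sqrt(2)*(pi - asin(C1*exp(-sqrt(2)*z)))/2
 v(z) = sqrt(2)*asin(C1*exp(-sqrt(2)*z))/2


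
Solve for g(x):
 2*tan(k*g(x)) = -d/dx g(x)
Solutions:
 g(x) = Piecewise((-asin(exp(C1*k - 2*k*x))/k + pi/k, Ne(k, 0)), (nan, True))
 g(x) = Piecewise((asin(exp(C1*k - 2*k*x))/k, Ne(k, 0)), (nan, True))


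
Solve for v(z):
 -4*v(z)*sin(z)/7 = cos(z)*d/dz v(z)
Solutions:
 v(z) = C1*cos(z)^(4/7)


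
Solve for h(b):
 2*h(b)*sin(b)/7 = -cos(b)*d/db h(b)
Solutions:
 h(b) = C1*cos(b)^(2/7)


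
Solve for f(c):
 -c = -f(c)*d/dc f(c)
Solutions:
 f(c) = -sqrt(C1 + c^2)
 f(c) = sqrt(C1 + c^2)


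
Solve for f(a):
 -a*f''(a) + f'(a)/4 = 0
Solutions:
 f(a) = C1 + C2*a^(5/4)


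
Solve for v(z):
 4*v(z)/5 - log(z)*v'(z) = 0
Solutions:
 v(z) = C1*exp(4*li(z)/5)


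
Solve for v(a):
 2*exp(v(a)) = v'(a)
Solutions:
 v(a) = log(-1/(C1 + 2*a))


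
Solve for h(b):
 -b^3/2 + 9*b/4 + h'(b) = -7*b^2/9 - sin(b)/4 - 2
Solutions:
 h(b) = C1 + b^4/8 - 7*b^3/27 - 9*b^2/8 - 2*b + cos(b)/4


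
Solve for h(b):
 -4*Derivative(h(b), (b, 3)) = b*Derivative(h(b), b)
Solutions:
 h(b) = C1 + Integral(C2*airyai(-2^(1/3)*b/2) + C3*airybi(-2^(1/3)*b/2), b)


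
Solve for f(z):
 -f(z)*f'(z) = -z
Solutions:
 f(z) = -sqrt(C1 + z^2)
 f(z) = sqrt(C1 + z^2)


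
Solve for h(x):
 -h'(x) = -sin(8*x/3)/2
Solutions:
 h(x) = C1 - 3*cos(8*x/3)/16


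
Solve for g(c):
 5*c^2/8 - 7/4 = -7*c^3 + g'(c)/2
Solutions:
 g(c) = C1 + 7*c^4/2 + 5*c^3/12 - 7*c/2


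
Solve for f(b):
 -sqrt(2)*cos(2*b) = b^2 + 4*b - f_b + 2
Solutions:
 f(b) = C1 + b^3/3 + 2*b^2 + 2*b + sqrt(2)*sin(2*b)/2


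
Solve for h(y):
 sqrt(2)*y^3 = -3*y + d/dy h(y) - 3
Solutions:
 h(y) = C1 + sqrt(2)*y^4/4 + 3*y^2/2 + 3*y


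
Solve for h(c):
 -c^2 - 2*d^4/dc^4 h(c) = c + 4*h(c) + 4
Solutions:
 h(c) = -c^2/4 - c/4 + (C1*sin(2^(3/4)*c/2) + C2*cos(2^(3/4)*c/2))*exp(-2^(3/4)*c/2) + (C3*sin(2^(3/4)*c/2) + C4*cos(2^(3/4)*c/2))*exp(2^(3/4)*c/2) - 1


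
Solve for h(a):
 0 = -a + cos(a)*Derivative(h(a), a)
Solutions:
 h(a) = C1 + Integral(a/cos(a), a)


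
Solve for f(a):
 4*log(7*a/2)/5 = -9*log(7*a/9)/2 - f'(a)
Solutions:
 f(a) = C1 - 53*a*log(a)/10 - 53*a*log(7)/10 + 4*a*log(2)/5 + 53*a/10 + 9*a*log(3)


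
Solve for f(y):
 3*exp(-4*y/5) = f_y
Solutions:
 f(y) = C1 - 15*exp(-4*y/5)/4


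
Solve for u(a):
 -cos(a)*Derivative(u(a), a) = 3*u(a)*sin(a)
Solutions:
 u(a) = C1*cos(a)^3


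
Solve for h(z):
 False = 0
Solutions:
 h(z) = C1 + zoo*z - log(cos(z))/2


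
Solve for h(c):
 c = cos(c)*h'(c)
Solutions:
 h(c) = C1 + Integral(c/cos(c), c)


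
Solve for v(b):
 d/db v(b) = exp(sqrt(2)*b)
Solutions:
 v(b) = C1 + sqrt(2)*exp(sqrt(2)*b)/2


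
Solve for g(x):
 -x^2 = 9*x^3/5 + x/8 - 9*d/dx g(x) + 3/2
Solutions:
 g(x) = C1 + x^4/20 + x^3/27 + x^2/144 + x/6


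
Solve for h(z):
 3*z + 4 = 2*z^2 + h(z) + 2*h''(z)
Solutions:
 h(z) = C1*sin(sqrt(2)*z/2) + C2*cos(sqrt(2)*z/2) - 2*z^2 + 3*z + 12


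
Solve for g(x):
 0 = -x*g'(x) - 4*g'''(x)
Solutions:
 g(x) = C1 + Integral(C2*airyai(-2^(1/3)*x/2) + C3*airybi(-2^(1/3)*x/2), x)


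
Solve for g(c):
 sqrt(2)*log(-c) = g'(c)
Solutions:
 g(c) = C1 + sqrt(2)*c*log(-c) - sqrt(2)*c


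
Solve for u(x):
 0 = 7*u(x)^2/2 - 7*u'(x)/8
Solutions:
 u(x) = -1/(C1 + 4*x)


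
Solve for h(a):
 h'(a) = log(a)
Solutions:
 h(a) = C1 + a*log(a) - a


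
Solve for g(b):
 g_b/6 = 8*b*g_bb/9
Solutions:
 g(b) = C1 + C2*b^(19/16)


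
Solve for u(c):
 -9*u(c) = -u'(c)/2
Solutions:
 u(c) = C1*exp(18*c)


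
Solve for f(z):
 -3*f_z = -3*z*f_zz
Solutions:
 f(z) = C1 + C2*z^2


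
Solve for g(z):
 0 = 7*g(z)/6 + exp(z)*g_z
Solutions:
 g(z) = C1*exp(7*exp(-z)/6)


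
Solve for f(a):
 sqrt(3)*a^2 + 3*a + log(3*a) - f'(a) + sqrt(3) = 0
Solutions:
 f(a) = C1 + sqrt(3)*a^3/3 + 3*a^2/2 + a*log(a) - a + a*log(3) + sqrt(3)*a


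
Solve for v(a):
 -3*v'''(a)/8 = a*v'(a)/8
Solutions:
 v(a) = C1 + Integral(C2*airyai(-3^(2/3)*a/3) + C3*airybi(-3^(2/3)*a/3), a)


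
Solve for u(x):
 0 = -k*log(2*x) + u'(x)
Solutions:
 u(x) = C1 + k*x*log(x) - k*x + k*x*log(2)


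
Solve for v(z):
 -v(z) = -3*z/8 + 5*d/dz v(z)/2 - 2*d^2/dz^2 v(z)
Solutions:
 v(z) = C1*exp(z*(5 - sqrt(57))/8) + C2*exp(z*(5 + sqrt(57))/8) + 3*z/8 - 15/16


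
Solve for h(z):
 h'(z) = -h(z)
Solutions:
 h(z) = C1*exp(-z)


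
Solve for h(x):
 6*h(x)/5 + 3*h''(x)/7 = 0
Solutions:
 h(x) = C1*sin(sqrt(70)*x/5) + C2*cos(sqrt(70)*x/5)


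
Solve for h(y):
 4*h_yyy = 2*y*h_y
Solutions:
 h(y) = C1 + Integral(C2*airyai(2^(2/3)*y/2) + C3*airybi(2^(2/3)*y/2), y)


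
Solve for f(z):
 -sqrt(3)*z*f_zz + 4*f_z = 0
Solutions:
 f(z) = C1 + C2*z^(1 + 4*sqrt(3)/3)


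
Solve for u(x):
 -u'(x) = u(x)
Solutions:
 u(x) = C1*exp(-x)


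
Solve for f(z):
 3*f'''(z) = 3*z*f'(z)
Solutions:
 f(z) = C1 + Integral(C2*airyai(z) + C3*airybi(z), z)


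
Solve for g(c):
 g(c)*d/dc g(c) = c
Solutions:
 g(c) = -sqrt(C1 + c^2)
 g(c) = sqrt(C1 + c^2)


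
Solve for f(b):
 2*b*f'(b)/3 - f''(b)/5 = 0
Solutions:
 f(b) = C1 + C2*erfi(sqrt(15)*b/3)


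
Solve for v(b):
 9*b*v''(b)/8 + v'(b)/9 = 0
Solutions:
 v(b) = C1 + C2*b^(73/81)


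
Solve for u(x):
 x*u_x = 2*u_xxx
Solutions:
 u(x) = C1 + Integral(C2*airyai(2^(2/3)*x/2) + C3*airybi(2^(2/3)*x/2), x)


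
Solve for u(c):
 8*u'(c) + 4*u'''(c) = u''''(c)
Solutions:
 u(c) = C1 + C2*exp(c*(-2^(2/3)*(3*sqrt(177) + 43)^(1/3) - 8*2^(1/3)/(3*sqrt(177) + 43)^(1/3) + 8)/6)*sin(2^(1/3)*sqrt(3)*c*(-2^(1/3)*(3*sqrt(177) + 43)^(1/3) + 8/(3*sqrt(177) + 43)^(1/3))/6) + C3*exp(c*(-2^(2/3)*(3*sqrt(177) + 43)^(1/3) - 8*2^(1/3)/(3*sqrt(177) + 43)^(1/3) + 8)/6)*cos(2^(1/3)*sqrt(3)*c*(-2^(1/3)*(3*sqrt(177) + 43)^(1/3) + 8/(3*sqrt(177) + 43)^(1/3))/6) + C4*exp(c*(8*2^(1/3)/(3*sqrt(177) + 43)^(1/3) + 4 + 2^(2/3)*(3*sqrt(177) + 43)^(1/3))/3)


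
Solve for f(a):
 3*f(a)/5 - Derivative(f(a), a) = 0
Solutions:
 f(a) = C1*exp(3*a/5)


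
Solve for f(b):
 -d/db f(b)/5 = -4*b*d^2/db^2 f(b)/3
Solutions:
 f(b) = C1 + C2*b^(23/20)


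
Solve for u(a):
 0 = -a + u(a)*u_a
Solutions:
 u(a) = -sqrt(C1 + a^2)
 u(a) = sqrt(C1 + a^2)


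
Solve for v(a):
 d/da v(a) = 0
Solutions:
 v(a) = C1


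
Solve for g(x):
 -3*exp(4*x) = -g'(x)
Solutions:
 g(x) = C1 + 3*exp(4*x)/4


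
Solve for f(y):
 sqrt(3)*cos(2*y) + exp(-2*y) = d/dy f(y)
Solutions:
 f(y) = C1 + sqrt(3)*sin(2*y)/2 - exp(-2*y)/2


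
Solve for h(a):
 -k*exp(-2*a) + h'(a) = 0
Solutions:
 h(a) = C1 - k*exp(-2*a)/2


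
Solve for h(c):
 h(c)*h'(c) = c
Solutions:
 h(c) = -sqrt(C1 + c^2)
 h(c) = sqrt(C1 + c^2)


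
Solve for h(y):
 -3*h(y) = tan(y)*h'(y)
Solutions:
 h(y) = C1/sin(y)^3


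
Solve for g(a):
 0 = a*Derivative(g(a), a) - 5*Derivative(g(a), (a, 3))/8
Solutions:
 g(a) = C1 + Integral(C2*airyai(2*5^(2/3)*a/5) + C3*airybi(2*5^(2/3)*a/5), a)


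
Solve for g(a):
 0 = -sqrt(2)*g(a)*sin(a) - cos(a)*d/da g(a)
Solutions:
 g(a) = C1*cos(a)^(sqrt(2))


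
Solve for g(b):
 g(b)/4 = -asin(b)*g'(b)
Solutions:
 g(b) = C1*exp(-Integral(1/asin(b), b)/4)


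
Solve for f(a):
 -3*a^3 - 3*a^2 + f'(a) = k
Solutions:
 f(a) = C1 + 3*a^4/4 + a^3 + a*k


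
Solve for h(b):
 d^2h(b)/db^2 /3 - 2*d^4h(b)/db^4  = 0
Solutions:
 h(b) = C1 + C2*b + C3*exp(-sqrt(6)*b/6) + C4*exp(sqrt(6)*b/6)


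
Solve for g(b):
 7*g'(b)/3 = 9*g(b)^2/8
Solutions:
 g(b) = -56/(C1 + 27*b)


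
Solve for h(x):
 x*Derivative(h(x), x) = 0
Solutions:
 h(x) = C1


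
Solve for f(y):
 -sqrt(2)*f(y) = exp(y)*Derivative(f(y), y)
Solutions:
 f(y) = C1*exp(sqrt(2)*exp(-y))


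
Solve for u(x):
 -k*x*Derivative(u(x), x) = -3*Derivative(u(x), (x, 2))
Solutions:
 u(x) = Piecewise((-sqrt(6)*sqrt(pi)*C1*erf(sqrt(6)*x*sqrt(-k)/6)/(2*sqrt(-k)) - C2, (k > 0) | (k < 0)), (-C1*x - C2, True))


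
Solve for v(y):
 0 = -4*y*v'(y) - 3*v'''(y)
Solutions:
 v(y) = C1 + Integral(C2*airyai(-6^(2/3)*y/3) + C3*airybi(-6^(2/3)*y/3), y)


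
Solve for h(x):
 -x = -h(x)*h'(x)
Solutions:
 h(x) = -sqrt(C1 + x^2)
 h(x) = sqrt(C1 + x^2)


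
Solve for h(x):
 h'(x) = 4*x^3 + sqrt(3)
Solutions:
 h(x) = C1 + x^4 + sqrt(3)*x


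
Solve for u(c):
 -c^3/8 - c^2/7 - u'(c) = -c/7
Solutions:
 u(c) = C1 - c^4/32 - c^3/21 + c^2/14


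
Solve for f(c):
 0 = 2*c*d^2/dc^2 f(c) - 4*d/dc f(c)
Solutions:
 f(c) = C1 + C2*c^3


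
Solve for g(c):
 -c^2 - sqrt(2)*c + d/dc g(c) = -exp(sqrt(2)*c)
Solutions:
 g(c) = C1 + c^3/3 + sqrt(2)*c^2/2 - sqrt(2)*exp(sqrt(2)*c)/2


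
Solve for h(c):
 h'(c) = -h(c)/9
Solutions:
 h(c) = C1*exp(-c/9)


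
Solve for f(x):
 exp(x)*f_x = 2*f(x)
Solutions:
 f(x) = C1*exp(-2*exp(-x))


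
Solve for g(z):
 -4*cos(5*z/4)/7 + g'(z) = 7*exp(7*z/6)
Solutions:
 g(z) = C1 + 6*exp(7*z/6) + 16*sin(5*z/4)/35


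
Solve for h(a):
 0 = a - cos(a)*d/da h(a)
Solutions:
 h(a) = C1 + Integral(a/cos(a), a)


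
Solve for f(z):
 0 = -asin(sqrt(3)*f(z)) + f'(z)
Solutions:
 Integral(1/asin(sqrt(3)*_y), (_y, f(z))) = C1 + z


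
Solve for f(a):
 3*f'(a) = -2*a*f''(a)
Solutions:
 f(a) = C1 + C2/sqrt(a)


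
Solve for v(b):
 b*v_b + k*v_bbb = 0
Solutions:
 v(b) = C1 + Integral(C2*airyai(b*(-1/k)^(1/3)) + C3*airybi(b*(-1/k)^(1/3)), b)


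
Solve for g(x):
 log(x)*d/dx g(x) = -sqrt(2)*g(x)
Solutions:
 g(x) = C1*exp(-sqrt(2)*li(x))


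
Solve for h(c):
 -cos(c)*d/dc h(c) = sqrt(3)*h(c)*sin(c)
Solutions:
 h(c) = C1*cos(c)^(sqrt(3))


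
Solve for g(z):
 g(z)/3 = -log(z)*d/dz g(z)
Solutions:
 g(z) = C1*exp(-li(z)/3)


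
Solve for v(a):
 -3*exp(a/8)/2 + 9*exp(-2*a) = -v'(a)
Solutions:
 v(a) = C1 + 12*exp(a/8) + 9*exp(-2*a)/2


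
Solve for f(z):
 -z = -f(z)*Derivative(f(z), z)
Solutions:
 f(z) = -sqrt(C1 + z^2)
 f(z) = sqrt(C1 + z^2)


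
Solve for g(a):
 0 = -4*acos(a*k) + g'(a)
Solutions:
 g(a) = C1 + 4*Piecewise((a*acos(a*k) - sqrt(-a^2*k^2 + 1)/k, Ne(k, 0)), (pi*a/2, True))


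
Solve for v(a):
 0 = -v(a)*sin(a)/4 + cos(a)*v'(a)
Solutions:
 v(a) = C1/cos(a)^(1/4)


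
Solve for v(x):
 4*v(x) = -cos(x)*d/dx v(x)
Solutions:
 v(x) = C1*(sin(x)^2 - 2*sin(x) + 1)/(sin(x)^2 + 2*sin(x) + 1)


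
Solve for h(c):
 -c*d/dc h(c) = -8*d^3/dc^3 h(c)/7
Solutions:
 h(c) = C1 + Integral(C2*airyai(7^(1/3)*c/2) + C3*airybi(7^(1/3)*c/2), c)


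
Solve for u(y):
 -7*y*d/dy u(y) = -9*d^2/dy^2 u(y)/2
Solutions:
 u(y) = C1 + C2*erfi(sqrt(7)*y/3)


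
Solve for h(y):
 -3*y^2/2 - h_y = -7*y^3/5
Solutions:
 h(y) = C1 + 7*y^4/20 - y^3/2


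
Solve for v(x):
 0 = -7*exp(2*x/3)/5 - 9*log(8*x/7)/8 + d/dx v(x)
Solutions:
 v(x) = C1 + 9*x*log(x)/8 + 9*x*(-log(7) - 1 + 3*log(2))/8 + 21*exp(2*x/3)/10


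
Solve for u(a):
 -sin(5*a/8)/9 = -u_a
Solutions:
 u(a) = C1 - 8*cos(5*a/8)/45


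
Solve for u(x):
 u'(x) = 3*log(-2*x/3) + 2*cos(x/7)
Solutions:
 u(x) = C1 + 3*x*log(-x) - 3*x*log(3) - 3*x + 3*x*log(2) + 14*sin(x/7)


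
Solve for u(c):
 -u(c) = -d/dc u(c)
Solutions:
 u(c) = C1*exp(c)


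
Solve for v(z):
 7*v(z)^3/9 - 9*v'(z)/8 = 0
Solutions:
 v(z) = -9*sqrt(2)*sqrt(-1/(C1 + 56*z))/2
 v(z) = 9*sqrt(2)*sqrt(-1/(C1 + 56*z))/2


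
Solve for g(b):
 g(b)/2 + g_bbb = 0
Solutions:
 g(b) = C3*exp(-2^(2/3)*b/2) + (C1*sin(2^(2/3)*sqrt(3)*b/4) + C2*cos(2^(2/3)*sqrt(3)*b/4))*exp(2^(2/3)*b/4)


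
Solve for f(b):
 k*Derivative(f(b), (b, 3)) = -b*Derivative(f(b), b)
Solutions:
 f(b) = C1 + Integral(C2*airyai(b*(-1/k)^(1/3)) + C3*airybi(b*(-1/k)^(1/3)), b)


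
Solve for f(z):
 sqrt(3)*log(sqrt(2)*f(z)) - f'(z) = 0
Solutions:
 -2*sqrt(3)*Integral(1/(2*log(_y) + log(2)), (_y, f(z)))/3 = C1 - z


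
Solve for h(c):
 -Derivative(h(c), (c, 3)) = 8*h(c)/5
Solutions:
 h(c) = C3*exp(-2*5^(2/3)*c/5) + (C1*sin(sqrt(3)*5^(2/3)*c/5) + C2*cos(sqrt(3)*5^(2/3)*c/5))*exp(5^(2/3)*c/5)


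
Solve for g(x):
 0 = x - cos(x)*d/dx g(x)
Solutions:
 g(x) = C1 + Integral(x/cos(x), x)


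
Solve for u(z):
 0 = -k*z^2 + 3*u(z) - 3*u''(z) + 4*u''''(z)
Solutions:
 u(z) = k*z^2/3 + 2*k/3 + (C1*sin(sqrt(2)*3^(1/4)*z*sin(atan(sqrt(39)/3)/2)/2) + C2*cos(sqrt(2)*3^(1/4)*z*sin(atan(sqrt(39)/3)/2)/2))*exp(-sqrt(2)*3^(1/4)*z*cos(atan(sqrt(39)/3)/2)/2) + (C3*sin(sqrt(2)*3^(1/4)*z*sin(atan(sqrt(39)/3)/2)/2) + C4*cos(sqrt(2)*3^(1/4)*z*sin(atan(sqrt(39)/3)/2)/2))*exp(sqrt(2)*3^(1/4)*z*cos(atan(sqrt(39)/3)/2)/2)


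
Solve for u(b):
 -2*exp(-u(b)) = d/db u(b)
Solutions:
 u(b) = log(C1 - 2*b)


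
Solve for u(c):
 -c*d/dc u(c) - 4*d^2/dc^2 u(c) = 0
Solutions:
 u(c) = C1 + C2*erf(sqrt(2)*c/4)


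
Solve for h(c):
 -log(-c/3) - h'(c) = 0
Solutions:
 h(c) = C1 - c*log(-c) + c*(1 + log(3))


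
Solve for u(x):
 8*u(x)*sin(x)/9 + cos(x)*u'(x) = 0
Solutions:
 u(x) = C1*cos(x)^(8/9)


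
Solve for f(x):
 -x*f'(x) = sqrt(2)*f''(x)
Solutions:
 f(x) = C1 + C2*erf(2^(1/4)*x/2)


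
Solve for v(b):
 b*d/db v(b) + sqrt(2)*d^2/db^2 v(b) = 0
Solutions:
 v(b) = C1 + C2*erf(2^(1/4)*b/2)


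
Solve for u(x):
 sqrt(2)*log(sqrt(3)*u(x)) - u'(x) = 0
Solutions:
 -sqrt(2)*Integral(1/(2*log(_y) + log(3)), (_y, u(x))) = C1 - x


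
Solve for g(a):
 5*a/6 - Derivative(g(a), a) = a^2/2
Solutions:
 g(a) = C1 - a^3/6 + 5*a^2/12


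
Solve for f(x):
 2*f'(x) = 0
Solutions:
 f(x) = C1


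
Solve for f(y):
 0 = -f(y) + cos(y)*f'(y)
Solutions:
 f(y) = C1*sqrt(sin(y) + 1)/sqrt(sin(y) - 1)


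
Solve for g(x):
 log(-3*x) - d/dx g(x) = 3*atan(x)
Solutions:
 g(x) = C1 + x*log(-x) - 3*x*atan(x) - x + x*log(3) + 3*log(x^2 + 1)/2


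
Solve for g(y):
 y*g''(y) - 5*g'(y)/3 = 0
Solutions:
 g(y) = C1 + C2*y^(8/3)


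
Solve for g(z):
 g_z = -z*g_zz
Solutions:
 g(z) = C1 + C2*log(z)


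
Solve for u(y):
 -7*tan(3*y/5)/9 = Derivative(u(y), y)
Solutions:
 u(y) = C1 + 35*log(cos(3*y/5))/27


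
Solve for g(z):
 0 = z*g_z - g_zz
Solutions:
 g(z) = C1 + C2*erfi(sqrt(2)*z/2)


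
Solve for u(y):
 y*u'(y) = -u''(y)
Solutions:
 u(y) = C1 + C2*erf(sqrt(2)*y/2)


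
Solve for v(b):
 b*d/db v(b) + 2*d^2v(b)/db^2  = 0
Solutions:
 v(b) = C1 + C2*erf(b/2)


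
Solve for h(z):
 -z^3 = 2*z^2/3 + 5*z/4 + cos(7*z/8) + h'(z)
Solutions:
 h(z) = C1 - z^4/4 - 2*z^3/9 - 5*z^2/8 - 8*sin(7*z/8)/7


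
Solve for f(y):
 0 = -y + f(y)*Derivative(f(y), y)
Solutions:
 f(y) = -sqrt(C1 + y^2)
 f(y) = sqrt(C1 + y^2)


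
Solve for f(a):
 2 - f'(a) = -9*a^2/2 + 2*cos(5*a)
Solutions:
 f(a) = C1 + 3*a^3/2 + 2*a - 2*sin(5*a)/5


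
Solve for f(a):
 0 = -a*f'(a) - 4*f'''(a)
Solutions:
 f(a) = C1 + Integral(C2*airyai(-2^(1/3)*a/2) + C3*airybi(-2^(1/3)*a/2), a)


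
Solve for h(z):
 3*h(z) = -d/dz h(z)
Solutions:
 h(z) = C1*exp(-3*z)


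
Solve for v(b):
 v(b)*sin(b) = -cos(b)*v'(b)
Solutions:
 v(b) = C1*cos(b)


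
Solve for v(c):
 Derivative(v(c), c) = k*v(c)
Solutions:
 v(c) = C1*exp(c*k)


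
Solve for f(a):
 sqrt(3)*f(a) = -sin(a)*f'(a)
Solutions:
 f(a) = C1*(cos(a) + 1)^(sqrt(3)/2)/(cos(a) - 1)^(sqrt(3)/2)


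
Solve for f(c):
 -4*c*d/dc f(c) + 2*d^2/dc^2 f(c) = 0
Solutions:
 f(c) = C1 + C2*erfi(c)


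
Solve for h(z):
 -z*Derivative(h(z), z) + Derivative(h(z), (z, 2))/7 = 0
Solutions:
 h(z) = C1 + C2*erfi(sqrt(14)*z/2)


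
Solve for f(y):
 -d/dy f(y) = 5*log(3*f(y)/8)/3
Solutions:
 -3*Integral(1/(-log(_y) - log(3) + 3*log(2)), (_y, f(y)))/5 = C1 - y


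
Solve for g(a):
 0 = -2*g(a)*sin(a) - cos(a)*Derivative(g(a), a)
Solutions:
 g(a) = C1*cos(a)^2


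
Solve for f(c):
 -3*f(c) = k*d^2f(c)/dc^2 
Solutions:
 f(c) = C1*exp(-sqrt(3)*c*sqrt(-1/k)) + C2*exp(sqrt(3)*c*sqrt(-1/k))


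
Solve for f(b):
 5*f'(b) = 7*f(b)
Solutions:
 f(b) = C1*exp(7*b/5)


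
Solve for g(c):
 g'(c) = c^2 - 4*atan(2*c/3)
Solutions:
 g(c) = C1 + c^3/3 - 4*c*atan(2*c/3) + 3*log(4*c^2 + 9)


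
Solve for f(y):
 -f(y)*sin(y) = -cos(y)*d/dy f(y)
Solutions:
 f(y) = C1/cos(y)


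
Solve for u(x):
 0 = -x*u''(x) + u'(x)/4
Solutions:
 u(x) = C1 + C2*x^(5/4)


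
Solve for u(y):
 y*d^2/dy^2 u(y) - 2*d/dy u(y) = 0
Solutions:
 u(y) = C1 + C2*y^3


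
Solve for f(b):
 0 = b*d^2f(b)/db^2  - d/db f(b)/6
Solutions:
 f(b) = C1 + C2*b^(7/6)


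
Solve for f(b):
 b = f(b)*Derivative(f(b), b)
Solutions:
 f(b) = -sqrt(C1 + b^2)
 f(b) = sqrt(C1 + b^2)


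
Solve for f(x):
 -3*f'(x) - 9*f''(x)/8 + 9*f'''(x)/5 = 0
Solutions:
 f(x) = C1 + C2*exp(x*(15 - sqrt(4065))/48) + C3*exp(x*(15 + sqrt(4065))/48)


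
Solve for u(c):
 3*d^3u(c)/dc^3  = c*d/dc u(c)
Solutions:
 u(c) = C1 + Integral(C2*airyai(3^(2/3)*c/3) + C3*airybi(3^(2/3)*c/3), c)


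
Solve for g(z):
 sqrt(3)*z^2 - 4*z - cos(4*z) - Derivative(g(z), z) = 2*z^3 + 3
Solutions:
 g(z) = C1 - z^4/2 + sqrt(3)*z^3/3 - 2*z^2 - 3*z - sin(4*z)/4


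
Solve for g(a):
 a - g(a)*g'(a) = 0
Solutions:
 g(a) = -sqrt(C1 + a^2)
 g(a) = sqrt(C1 + a^2)


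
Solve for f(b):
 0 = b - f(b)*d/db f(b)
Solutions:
 f(b) = -sqrt(C1 + b^2)
 f(b) = sqrt(C1 + b^2)


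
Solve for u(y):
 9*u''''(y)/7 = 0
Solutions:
 u(y) = C1 + C2*y + C3*y^2 + C4*y^3


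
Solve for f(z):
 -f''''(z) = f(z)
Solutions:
 f(z) = (C1*sin(sqrt(2)*z/2) + C2*cos(sqrt(2)*z/2))*exp(-sqrt(2)*z/2) + (C3*sin(sqrt(2)*z/2) + C4*cos(sqrt(2)*z/2))*exp(sqrt(2)*z/2)


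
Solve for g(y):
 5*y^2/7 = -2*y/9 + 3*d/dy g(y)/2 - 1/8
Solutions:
 g(y) = C1 + 10*y^3/63 + 2*y^2/27 + y/12
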